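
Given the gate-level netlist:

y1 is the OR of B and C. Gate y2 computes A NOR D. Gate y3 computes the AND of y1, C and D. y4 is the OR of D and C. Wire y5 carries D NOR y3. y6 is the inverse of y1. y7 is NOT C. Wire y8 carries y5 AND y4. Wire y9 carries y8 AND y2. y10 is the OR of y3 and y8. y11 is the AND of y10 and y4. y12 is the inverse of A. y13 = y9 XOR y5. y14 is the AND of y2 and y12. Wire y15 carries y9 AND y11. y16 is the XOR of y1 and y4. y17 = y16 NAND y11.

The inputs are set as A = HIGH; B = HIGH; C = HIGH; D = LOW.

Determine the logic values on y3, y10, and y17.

y1 = B OR C = HIGH OR HIGH = HIGH
y3 = y1 AND C AND D = HIGH AND HIGH AND LOW = LOW
y4 = D OR C = LOW OR HIGH = HIGH
y5 = D NOR y3 = LOW NOR LOW = HIGH
y8 = y5 AND y4 = HIGH AND HIGH = HIGH
y10 = y3 OR y8 = LOW OR HIGH = HIGH
y11 = y10 AND y4 = HIGH AND HIGH = HIGH
y16 = y1 XOR y4 = HIGH XOR HIGH = LOW
y17 = y16 NAND y11 = LOW NAND HIGH = HIGH

y3 = LOW  y10 = HIGH  y17 = HIGH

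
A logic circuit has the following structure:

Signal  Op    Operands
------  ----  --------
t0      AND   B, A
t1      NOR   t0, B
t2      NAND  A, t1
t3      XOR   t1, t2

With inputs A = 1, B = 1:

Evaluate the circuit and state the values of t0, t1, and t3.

t0 = 1, t1 = 0, t3 = 1

t0 = B AND A = 1 AND 1 = 1
t1 = t0 NOR B = 1 NOR 1 = 0
t2 = A NAND t1 = 1 NAND 0 = 1
t3 = t1 XOR t2 = 0 XOR 1 = 1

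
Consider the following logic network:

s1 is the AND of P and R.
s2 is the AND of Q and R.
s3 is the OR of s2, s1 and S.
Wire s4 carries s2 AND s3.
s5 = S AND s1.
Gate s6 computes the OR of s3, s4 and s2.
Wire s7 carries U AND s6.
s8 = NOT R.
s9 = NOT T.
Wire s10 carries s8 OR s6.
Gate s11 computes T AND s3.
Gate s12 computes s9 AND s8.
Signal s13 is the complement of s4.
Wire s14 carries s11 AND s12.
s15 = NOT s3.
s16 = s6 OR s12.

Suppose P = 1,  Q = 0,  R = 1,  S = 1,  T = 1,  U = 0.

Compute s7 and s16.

s7 = 0, s16 = 1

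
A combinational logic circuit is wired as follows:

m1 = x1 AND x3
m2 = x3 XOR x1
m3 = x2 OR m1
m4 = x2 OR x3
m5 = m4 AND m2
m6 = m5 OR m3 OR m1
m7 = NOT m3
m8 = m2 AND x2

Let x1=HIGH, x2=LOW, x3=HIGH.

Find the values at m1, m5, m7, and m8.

m1 = HIGH, m5 = LOW, m7 = LOW, m8 = LOW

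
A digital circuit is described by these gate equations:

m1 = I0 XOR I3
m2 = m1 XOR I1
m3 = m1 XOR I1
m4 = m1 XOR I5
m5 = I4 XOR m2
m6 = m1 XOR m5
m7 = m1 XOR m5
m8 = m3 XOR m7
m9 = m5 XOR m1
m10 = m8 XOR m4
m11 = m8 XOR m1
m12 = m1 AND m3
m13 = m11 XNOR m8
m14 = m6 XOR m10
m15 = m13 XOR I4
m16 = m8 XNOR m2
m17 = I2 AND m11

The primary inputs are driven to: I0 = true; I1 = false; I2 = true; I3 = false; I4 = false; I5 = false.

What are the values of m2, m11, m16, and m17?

m2 = true; m11 = false; m16 = true; m17 = false

m1 = I0 XOR I3 = true XOR false = true
m2 = m1 XOR I1 = true XOR false = true
m3 = m1 XOR I1 = true XOR false = true
m5 = I4 XOR m2 = false XOR true = true
m7 = m1 XOR m5 = true XOR true = false
m8 = m3 XOR m7 = true XOR false = true
m11 = m8 XOR m1 = true XOR true = false
m16 = m8 XNOR m2 = true XNOR true = true
m17 = I2 AND m11 = true AND false = false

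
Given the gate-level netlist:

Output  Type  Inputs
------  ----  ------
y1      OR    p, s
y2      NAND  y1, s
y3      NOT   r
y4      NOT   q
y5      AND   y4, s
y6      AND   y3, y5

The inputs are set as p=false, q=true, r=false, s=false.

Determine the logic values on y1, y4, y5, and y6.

y1 = p OR s = false OR false = false
y3 = NOT r = NOT false = true
y4 = NOT q = NOT true = false
y5 = y4 AND s = false AND false = false
y6 = y3 AND y5 = true AND false = false

y1 = false  y4 = false  y5 = false  y6 = false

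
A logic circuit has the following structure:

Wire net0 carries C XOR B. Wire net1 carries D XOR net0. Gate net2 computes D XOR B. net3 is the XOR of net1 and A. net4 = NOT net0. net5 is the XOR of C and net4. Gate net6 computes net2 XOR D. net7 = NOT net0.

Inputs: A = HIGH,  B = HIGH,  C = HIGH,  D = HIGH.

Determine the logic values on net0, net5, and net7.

net0 = LOW, net5 = LOW, net7 = HIGH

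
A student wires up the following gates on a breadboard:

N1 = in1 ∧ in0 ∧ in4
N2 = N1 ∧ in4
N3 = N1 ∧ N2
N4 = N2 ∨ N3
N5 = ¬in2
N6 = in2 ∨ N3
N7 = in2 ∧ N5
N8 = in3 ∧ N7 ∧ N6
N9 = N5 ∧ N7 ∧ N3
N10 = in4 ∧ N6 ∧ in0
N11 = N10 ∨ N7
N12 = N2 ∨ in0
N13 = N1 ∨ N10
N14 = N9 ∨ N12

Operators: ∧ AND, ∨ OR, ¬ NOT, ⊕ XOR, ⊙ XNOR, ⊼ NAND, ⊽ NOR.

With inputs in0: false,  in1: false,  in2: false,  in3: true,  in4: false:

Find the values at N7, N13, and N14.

N7 = false  N13 = false  N14 = false

N1 = in1 AND in0 AND in4 = false AND false AND false = false
N2 = N1 AND in4 = false AND false = false
N3 = N1 AND N2 = false AND false = false
N5 = NOT in2 = NOT false = true
N6 = in2 OR N3 = false OR false = false
N7 = in2 AND N5 = false AND true = false
N9 = N5 AND N7 AND N3 = true AND false AND false = false
N10 = in4 AND N6 AND in0 = false AND false AND false = false
N12 = N2 OR in0 = false OR false = false
N13 = N1 OR N10 = false OR false = false
N14 = N9 OR N12 = false OR false = false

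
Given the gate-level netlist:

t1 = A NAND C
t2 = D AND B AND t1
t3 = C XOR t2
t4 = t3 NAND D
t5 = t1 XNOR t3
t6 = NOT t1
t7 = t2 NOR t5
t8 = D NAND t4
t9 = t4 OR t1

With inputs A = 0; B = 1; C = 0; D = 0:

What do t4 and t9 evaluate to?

t1 = A NAND C = 0 NAND 0 = 1
t2 = D AND B AND t1 = 0 AND 1 AND 1 = 0
t3 = C XOR t2 = 0 XOR 0 = 0
t4 = t3 NAND D = 0 NAND 0 = 1
t9 = t4 OR t1 = 1 OR 1 = 1

t4 = 1, t9 = 1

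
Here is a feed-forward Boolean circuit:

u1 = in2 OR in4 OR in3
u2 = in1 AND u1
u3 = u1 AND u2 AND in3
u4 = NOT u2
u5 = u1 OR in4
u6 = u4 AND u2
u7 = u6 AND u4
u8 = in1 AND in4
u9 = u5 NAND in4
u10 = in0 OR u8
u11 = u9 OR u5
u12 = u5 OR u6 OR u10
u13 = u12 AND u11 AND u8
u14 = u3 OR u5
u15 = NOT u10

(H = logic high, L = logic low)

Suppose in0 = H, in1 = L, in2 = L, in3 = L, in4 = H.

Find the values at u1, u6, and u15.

u1 = H  u6 = L  u15 = L

u1 = in2 OR in4 OR in3 = L OR H OR L = H
u2 = in1 AND u1 = L AND H = L
u4 = NOT u2 = NOT L = H
u6 = u4 AND u2 = H AND L = L
u8 = in1 AND in4 = L AND H = L
u10 = in0 OR u8 = H OR L = H
u15 = NOT u10 = NOT H = L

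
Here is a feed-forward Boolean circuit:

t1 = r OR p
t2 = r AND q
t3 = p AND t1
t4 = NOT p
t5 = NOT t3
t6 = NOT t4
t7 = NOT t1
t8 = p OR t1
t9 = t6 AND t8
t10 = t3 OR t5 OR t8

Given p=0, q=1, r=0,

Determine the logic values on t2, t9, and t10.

t2 = 0, t9 = 0, t10 = 1

t1 = r OR p = 0 OR 0 = 0
t2 = r AND q = 0 AND 1 = 0
t3 = p AND t1 = 0 AND 0 = 0
t4 = NOT p = NOT 0 = 1
t5 = NOT t3 = NOT 0 = 1
t6 = NOT t4 = NOT 1 = 0
t8 = p OR t1 = 0 OR 0 = 0
t9 = t6 AND t8 = 0 AND 0 = 0
t10 = t3 OR t5 OR t8 = 0 OR 1 OR 0 = 1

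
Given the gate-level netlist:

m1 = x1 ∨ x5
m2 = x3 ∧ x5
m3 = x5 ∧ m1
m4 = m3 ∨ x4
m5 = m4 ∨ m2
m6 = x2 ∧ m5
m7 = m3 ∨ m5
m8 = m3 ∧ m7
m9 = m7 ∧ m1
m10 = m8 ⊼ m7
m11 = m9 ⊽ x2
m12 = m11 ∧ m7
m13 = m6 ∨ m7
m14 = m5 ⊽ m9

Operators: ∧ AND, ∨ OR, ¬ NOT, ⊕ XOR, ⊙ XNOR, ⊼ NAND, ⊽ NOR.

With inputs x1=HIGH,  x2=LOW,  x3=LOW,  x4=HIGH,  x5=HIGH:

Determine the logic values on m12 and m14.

m12 = LOW, m14 = LOW

m1 = x1 OR x5 = HIGH OR HIGH = HIGH
m2 = x3 AND x5 = LOW AND HIGH = LOW
m3 = x5 AND m1 = HIGH AND HIGH = HIGH
m4 = m3 OR x4 = HIGH OR HIGH = HIGH
m5 = m4 OR m2 = HIGH OR LOW = HIGH
m7 = m3 OR m5 = HIGH OR HIGH = HIGH
m9 = m7 AND m1 = HIGH AND HIGH = HIGH
m11 = m9 NOR x2 = HIGH NOR LOW = LOW
m12 = m11 AND m7 = LOW AND HIGH = LOW
m14 = m5 NOR m9 = HIGH NOR HIGH = LOW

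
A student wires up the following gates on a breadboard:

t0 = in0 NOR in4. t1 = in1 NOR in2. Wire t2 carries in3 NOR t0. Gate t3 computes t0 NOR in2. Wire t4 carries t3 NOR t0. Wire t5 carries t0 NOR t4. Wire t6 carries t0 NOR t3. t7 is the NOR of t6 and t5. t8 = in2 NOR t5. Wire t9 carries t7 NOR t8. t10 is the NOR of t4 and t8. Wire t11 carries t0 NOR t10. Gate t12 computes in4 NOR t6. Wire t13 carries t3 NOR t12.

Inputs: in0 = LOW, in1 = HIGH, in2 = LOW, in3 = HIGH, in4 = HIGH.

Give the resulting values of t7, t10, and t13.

t0 = in0 NOR in4 = LOW NOR HIGH = LOW
t3 = t0 NOR in2 = LOW NOR LOW = HIGH
t4 = t3 NOR t0 = HIGH NOR LOW = LOW
t5 = t0 NOR t4 = LOW NOR LOW = HIGH
t6 = t0 NOR t3 = LOW NOR HIGH = LOW
t7 = t6 NOR t5 = LOW NOR HIGH = LOW
t8 = in2 NOR t5 = LOW NOR HIGH = LOW
t10 = t4 NOR t8 = LOW NOR LOW = HIGH
t12 = in4 NOR t6 = HIGH NOR LOW = LOW
t13 = t3 NOR t12 = HIGH NOR LOW = LOW

t7 = LOW  t10 = HIGH  t13 = LOW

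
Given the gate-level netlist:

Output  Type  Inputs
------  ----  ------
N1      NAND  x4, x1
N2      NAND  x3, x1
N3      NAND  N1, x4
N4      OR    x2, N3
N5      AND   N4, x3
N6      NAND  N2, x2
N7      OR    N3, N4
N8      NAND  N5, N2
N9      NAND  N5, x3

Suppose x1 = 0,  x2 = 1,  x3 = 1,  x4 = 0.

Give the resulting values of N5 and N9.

N1 = x4 NAND x1 = 0 NAND 0 = 1
N3 = N1 NAND x4 = 1 NAND 0 = 1
N4 = x2 OR N3 = 1 OR 1 = 1
N5 = N4 AND x3 = 1 AND 1 = 1
N9 = N5 NAND x3 = 1 NAND 1 = 0

N5 = 1, N9 = 0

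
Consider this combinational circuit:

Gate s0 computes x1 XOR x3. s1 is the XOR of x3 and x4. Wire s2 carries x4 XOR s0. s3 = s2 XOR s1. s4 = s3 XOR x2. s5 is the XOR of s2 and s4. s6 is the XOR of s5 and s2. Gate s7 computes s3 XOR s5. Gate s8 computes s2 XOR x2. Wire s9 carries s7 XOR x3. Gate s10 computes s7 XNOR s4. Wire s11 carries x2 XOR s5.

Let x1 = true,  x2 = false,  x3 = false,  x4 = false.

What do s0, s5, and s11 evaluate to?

s0 = x1 XOR x3 = true XOR false = true
s1 = x3 XOR x4 = false XOR false = false
s2 = x4 XOR s0 = false XOR true = true
s3 = s2 XOR s1 = true XOR false = true
s4 = s3 XOR x2 = true XOR false = true
s5 = s2 XOR s4 = true XOR true = false
s11 = x2 XOR s5 = false XOR false = false

s0 = true, s5 = false, s11 = false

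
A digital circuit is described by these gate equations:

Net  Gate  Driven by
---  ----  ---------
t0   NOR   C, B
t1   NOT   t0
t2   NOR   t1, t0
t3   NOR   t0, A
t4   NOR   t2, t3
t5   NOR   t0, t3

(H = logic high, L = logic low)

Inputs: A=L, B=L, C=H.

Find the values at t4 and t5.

t4 = L, t5 = L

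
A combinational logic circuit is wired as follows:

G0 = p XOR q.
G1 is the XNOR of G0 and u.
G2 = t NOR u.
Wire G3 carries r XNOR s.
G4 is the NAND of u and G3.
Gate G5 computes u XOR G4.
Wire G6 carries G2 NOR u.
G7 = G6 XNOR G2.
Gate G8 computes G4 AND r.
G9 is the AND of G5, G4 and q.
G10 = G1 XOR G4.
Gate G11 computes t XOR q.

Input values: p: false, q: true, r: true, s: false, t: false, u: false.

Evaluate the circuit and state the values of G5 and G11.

G5 = true; G11 = true

G3 = r XNOR s = true XNOR false = false
G4 = u NAND G3 = false NAND false = true
G5 = u XOR G4 = false XOR true = true
G11 = t XOR q = false XOR true = true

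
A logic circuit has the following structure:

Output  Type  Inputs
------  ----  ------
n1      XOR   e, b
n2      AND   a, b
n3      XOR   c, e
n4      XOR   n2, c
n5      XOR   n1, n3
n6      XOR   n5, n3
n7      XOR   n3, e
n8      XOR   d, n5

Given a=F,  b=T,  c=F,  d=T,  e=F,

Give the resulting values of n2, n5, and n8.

n2 = F  n5 = T  n8 = F

n1 = e XOR b = F XOR T = T
n2 = a AND b = F AND T = F
n3 = c XOR e = F XOR F = F
n5 = n1 XOR n3 = T XOR F = T
n8 = d XOR n5 = T XOR T = F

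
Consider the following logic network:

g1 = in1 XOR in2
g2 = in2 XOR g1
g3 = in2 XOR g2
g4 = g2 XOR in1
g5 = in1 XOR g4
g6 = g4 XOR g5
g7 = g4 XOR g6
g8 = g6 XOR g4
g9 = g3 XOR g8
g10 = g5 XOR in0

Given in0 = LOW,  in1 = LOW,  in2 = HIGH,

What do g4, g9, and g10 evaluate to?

g1 = in1 XOR in2 = LOW XOR HIGH = HIGH
g2 = in2 XOR g1 = HIGH XOR HIGH = LOW
g3 = in2 XOR g2 = HIGH XOR LOW = HIGH
g4 = g2 XOR in1 = LOW XOR LOW = LOW
g5 = in1 XOR g4 = LOW XOR LOW = LOW
g6 = g4 XOR g5 = LOW XOR LOW = LOW
g8 = g6 XOR g4 = LOW XOR LOW = LOW
g9 = g3 XOR g8 = HIGH XOR LOW = HIGH
g10 = g5 XOR in0 = LOW XOR LOW = LOW

g4 = LOW, g9 = HIGH, g10 = LOW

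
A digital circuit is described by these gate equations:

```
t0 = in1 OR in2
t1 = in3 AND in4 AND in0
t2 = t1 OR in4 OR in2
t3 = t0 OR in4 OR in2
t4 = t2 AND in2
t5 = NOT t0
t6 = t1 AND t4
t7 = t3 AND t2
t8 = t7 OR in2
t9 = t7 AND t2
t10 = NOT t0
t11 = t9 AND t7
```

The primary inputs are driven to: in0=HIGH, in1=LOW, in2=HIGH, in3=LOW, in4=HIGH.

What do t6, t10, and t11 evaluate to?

t6 = LOW  t10 = LOW  t11 = HIGH

t0 = in1 OR in2 = LOW OR HIGH = HIGH
t1 = in3 AND in4 AND in0 = LOW AND HIGH AND HIGH = LOW
t2 = t1 OR in4 OR in2 = LOW OR HIGH OR HIGH = HIGH
t3 = t0 OR in4 OR in2 = HIGH OR HIGH OR HIGH = HIGH
t4 = t2 AND in2 = HIGH AND HIGH = HIGH
t6 = t1 AND t4 = LOW AND HIGH = LOW
t7 = t3 AND t2 = HIGH AND HIGH = HIGH
t9 = t7 AND t2 = HIGH AND HIGH = HIGH
t10 = NOT t0 = NOT HIGH = LOW
t11 = t9 AND t7 = HIGH AND HIGH = HIGH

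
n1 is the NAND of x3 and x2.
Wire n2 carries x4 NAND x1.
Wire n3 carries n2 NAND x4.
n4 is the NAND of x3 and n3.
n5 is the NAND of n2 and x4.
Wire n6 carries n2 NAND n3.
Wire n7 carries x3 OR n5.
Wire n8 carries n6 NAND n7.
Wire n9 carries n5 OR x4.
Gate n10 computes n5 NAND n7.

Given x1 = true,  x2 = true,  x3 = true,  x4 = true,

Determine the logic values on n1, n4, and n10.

n1 = x3 NAND x2 = true NAND true = false
n2 = x4 NAND x1 = true NAND true = false
n3 = n2 NAND x4 = false NAND true = true
n4 = x3 NAND n3 = true NAND true = false
n5 = n2 NAND x4 = false NAND true = true
n7 = x3 OR n5 = true OR true = true
n10 = n5 NAND n7 = true NAND true = false

n1 = false, n4 = false, n10 = false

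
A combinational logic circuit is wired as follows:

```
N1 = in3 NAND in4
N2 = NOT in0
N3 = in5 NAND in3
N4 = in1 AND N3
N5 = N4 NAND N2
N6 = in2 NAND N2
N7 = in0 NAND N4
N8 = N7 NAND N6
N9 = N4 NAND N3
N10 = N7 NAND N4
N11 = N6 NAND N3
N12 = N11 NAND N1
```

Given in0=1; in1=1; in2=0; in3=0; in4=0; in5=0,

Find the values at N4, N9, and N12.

N4 = 1, N9 = 0, N12 = 1

N1 = in3 NAND in4 = 0 NAND 0 = 1
N2 = NOT in0 = NOT 1 = 0
N3 = in5 NAND in3 = 0 NAND 0 = 1
N4 = in1 AND N3 = 1 AND 1 = 1
N6 = in2 NAND N2 = 0 NAND 0 = 1
N9 = N4 NAND N3 = 1 NAND 1 = 0
N11 = N6 NAND N3 = 1 NAND 1 = 0
N12 = N11 NAND N1 = 0 NAND 1 = 1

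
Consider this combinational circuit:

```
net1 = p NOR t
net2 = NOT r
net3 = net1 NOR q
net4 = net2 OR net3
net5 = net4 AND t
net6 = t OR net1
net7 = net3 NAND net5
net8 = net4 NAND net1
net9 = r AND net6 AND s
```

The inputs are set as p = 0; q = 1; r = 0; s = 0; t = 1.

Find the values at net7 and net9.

net1 = p NOR t = 0 NOR 1 = 0
net2 = NOT r = NOT 0 = 1
net3 = net1 NOR q = 0 NOR 1 = 0
net4 = net2 OR net3 = 1 OR 0 = 1
net5 = net4 AND t = 1 AND 1 = 1
net6 = t OR net1 = 1 OR 0 = 1
net7 = net3 NAND net5 = 0 NAND 1 = 1
net9 = r AND net6 AND s = 0 AND 1 AND 0 = 0

net7 = 1, net9 = 0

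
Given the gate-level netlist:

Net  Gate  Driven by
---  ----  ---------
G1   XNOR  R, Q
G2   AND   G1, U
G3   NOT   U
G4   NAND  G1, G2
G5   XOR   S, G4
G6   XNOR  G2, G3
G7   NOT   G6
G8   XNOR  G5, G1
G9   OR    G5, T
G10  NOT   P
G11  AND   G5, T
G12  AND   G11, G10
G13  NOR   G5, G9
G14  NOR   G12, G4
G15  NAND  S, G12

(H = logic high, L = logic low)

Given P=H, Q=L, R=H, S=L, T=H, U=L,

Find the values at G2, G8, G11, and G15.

G1 = R XNOR Q = H XNOR L = L
G2 = G1 AND U = L AND L = L
G4 = G1 NAND G2 = L NAND L = H
G5 = S XOR G4 = L XOR H = H
G8 = G5 XNOR G1 = H XNOR L = L
G10 = NOT P = NOT H = L
G11 = G5 AND T = H AND H = H
G12 = G11 AND G10 = H AND L = L
G15 = S NAND G12 = L NAND L = H

G2 = L  G8 = L  G11 = H  G15 = H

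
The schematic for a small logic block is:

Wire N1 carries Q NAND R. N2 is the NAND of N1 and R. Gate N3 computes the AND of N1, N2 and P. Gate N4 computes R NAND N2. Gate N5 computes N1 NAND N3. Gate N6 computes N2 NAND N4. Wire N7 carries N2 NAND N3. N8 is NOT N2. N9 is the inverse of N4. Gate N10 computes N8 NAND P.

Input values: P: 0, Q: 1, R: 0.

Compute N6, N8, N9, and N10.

N6 = 0; N8 = 0; N9 = 0; N10 = 1

N1 = Q NAND R = 1 NAND 0 = 1
N2 = N1 NAND R = 1 NAND 0 = 1
N4 = R NAND N2 = 0 NAND 1 = 1
N6 = N2 NAND N4 = 1 NAND 1 = 0
N8 = NOT N2 = NOT 1 = 0
N9 = NOT N4 = NOT 1 = 0
N10 = N8 NAND P = 0 NAND 0 = 1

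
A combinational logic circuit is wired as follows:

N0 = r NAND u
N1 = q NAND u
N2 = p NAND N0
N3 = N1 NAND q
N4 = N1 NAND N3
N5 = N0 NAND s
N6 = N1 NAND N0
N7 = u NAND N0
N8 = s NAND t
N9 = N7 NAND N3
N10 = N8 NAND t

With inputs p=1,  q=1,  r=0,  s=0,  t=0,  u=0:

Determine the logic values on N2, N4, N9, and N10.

N0 = r NAND u = 0 NAND 0 = 1
N1 = q NAND u = 1 NAND 0 = 1
N2 = p NAND N0 = 1 NAND 1 = 0
N3 = N1 NAND q = 1 NAND 1 = 0
N4 = N1 NAND N3 = 1 NAND 0 = 1
N7 = u NAND N0 = 0 NAND 1 = 1
N8 = s NAND t = 0 NAND 0 = 1
N9 = N7 NAND N3 = 1 NAND 0 = 1
N10 = N8 NAND t = 1 NAND 0 = 1

N2 = 0  N4 = 1  N9 = 1  N10 = 1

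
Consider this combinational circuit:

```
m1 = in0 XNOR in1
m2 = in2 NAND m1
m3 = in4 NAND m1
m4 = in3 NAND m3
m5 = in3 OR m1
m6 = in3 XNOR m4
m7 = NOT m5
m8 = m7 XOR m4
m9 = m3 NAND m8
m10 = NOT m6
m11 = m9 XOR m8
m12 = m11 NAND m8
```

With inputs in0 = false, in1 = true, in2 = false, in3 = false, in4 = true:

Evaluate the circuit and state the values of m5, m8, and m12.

m5 = false, m8 = false, m12 = true

m1 = in0 XNOR in1 = false XNOR true = false
m3 = in4 NAND m1 = true NAND false = true
m4 = in3 NAND m3 = false NAND true = true
m5 = in3 OR m1 = false OR false = false
m7 = NOT m5 = NOT false = true
m8 = m7 XOR m4 = true XOR true = false
m9 = m3 NAND m8 = true NAND false = true
m11 = m9 XOR m8 = true XOR false = true
m12 = m11 NAND m8 = true NAND false = true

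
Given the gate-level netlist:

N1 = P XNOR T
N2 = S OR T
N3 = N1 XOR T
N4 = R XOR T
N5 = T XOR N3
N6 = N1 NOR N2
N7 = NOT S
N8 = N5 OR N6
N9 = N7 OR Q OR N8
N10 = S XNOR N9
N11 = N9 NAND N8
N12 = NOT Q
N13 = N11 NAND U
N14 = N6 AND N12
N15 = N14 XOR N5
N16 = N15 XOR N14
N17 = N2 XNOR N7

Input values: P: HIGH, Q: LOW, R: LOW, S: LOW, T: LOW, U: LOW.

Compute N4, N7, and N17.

N2 = S OR T = LOW OR LOW = LOW
N4 = R XOR T = LOW XOR LOW = LOW
N7 = NOT S = NOT LOW = HIGH
N17 = N2 XNOR N7 = LOW XNOR HIGH = LOW

N4 = LOW, N7 = HIGH, N17 = LOW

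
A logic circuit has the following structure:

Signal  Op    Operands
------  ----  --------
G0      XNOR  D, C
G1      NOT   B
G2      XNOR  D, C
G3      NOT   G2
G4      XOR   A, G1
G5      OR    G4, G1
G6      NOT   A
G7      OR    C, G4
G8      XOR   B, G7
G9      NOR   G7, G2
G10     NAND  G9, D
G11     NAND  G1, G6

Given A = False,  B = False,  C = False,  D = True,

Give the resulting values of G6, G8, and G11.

G6 = True, G8 = True, G11 = False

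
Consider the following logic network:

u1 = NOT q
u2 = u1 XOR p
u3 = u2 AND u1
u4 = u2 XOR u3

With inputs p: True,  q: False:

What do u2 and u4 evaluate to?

u1 = NOT q = NOT False = True
u2 = u1 XOR p = True XOR True = False
u3 = u2 AND u1 = False AND True = False
u4 = u2 XOR u3 = False XOR False = False

u2 = False; u4 = False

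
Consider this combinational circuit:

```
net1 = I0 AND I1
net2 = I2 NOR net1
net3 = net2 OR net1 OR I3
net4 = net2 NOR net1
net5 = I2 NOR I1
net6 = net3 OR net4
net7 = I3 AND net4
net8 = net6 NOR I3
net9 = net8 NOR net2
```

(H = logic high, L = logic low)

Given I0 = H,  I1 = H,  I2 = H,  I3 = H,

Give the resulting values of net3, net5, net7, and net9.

net1 = I0 AND I1 = H AND H = H
net2 = I2 NOR net1 = H NOR H = L
net3 = net2 OR net1 OR I3 = L OR H OR H = H
net4 = net2 NOR net1 = L NOR H = L
net5 = I2 NOR I1 = H NOR H = L
net6 = net3 OR net4 = H OR L = H
net7 = I3 AND net4 = H AND L = L
net8 = net6 NOR I3 = H NOR H = L
net9 = net8 NOR net2 = L NOR L = H

net3 = H  net5 = L  net7 = L  net9 = H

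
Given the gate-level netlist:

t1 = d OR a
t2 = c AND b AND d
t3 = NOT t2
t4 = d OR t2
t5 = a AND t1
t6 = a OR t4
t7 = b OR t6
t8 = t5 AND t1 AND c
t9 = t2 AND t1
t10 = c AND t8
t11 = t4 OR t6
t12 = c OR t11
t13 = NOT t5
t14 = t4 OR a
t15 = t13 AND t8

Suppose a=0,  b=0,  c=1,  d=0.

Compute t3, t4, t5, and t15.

t3 = 1, t4 = 0, t5 = 0, t15 = 0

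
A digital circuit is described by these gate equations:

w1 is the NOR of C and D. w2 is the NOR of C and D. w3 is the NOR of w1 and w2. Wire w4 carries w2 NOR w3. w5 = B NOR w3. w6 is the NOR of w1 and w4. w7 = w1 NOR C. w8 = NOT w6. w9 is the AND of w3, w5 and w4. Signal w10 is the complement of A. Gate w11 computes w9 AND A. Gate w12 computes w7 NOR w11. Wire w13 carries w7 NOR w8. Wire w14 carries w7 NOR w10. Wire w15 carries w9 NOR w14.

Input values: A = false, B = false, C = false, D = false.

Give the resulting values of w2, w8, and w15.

w2 = true, w8 = true, w15 = true

w1 = C NOR D = false NOR false = true
w2 = C NOR D = false NOR false = true
w3 = w1 NOR w2 = true NOR true = false
w4 = w2 NOR w3 = true NOR false = false
w5 = B NOR w3 = false NOR false = true
w6 = w1 NOR w4 = true NOR false = false
w7 = w1 NOR C = true NOR false = false
w8 = NOT w6 = NOT false = true
w9 = w3 AND w5 AND w4 = false AND true AND false = false
w10 = NOT A = NOT false = true
w14 = w7 NOR w10 = false NOR true = false
w15 = w9 NOR w14 = false NOR false = true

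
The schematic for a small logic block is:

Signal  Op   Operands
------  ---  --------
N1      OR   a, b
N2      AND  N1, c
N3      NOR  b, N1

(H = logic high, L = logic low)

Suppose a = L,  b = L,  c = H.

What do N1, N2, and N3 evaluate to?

N1 = L  N2 = L  N3 = H

N1 = a OR b = L OR L = L
N2 = N1 AND c = L AND H = L
N3 = b NOR N1 = L NOR L = H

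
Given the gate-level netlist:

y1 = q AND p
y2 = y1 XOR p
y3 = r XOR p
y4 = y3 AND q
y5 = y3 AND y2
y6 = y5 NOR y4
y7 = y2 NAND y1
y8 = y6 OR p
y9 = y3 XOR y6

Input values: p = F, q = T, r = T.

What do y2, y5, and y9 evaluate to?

y2 = F  y5 = F  y9 = T

y1 = q AND p = T AND F = F
y2 = y1 XOR p = F XOR F = F
y3 = r XOR p = T XOR F = T
y4 = y3 AND q = T AND T = T
y5 = y3 AND y2 = T AND F = F
y6 = y5 NOR y4 = F NOR T = F
y9 = y3 XOR y6 = T XOR F = T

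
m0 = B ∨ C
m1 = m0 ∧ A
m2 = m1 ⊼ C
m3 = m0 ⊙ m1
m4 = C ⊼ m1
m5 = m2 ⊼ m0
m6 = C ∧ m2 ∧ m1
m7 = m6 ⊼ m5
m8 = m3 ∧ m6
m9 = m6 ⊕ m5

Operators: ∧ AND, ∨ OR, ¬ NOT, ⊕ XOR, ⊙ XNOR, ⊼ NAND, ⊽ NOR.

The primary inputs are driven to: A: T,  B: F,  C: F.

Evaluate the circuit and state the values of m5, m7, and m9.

m0 = B OR C = F OR F = F
m1 = m0 AND A = F AND T = F
m2 = m1 NAND C = F NAND F = T
m5 = m2 NAND m0 = T NAND F = T
m6 = C AND m2 AND m1 = F AND T AND F = F
m7 = m6 NAND m5 = F NAND T = T
m9 = m6 XOR m5 = F XOR T = T

m5 = T  m7 = T  m9 = T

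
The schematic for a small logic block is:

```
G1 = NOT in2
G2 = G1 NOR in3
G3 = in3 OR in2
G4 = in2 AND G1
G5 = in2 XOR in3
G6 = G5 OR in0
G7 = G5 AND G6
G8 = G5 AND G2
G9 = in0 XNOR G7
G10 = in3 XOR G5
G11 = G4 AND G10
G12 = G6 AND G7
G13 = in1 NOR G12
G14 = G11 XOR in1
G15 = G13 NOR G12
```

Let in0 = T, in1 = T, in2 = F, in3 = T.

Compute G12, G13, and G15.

G12 = T, G13 = F, G15 = F

G5 = in2 XOR in3 = F XOR T = T
G6 = G5 OR in0 = T OR T = T
G7 = G5 AND G6 = T AND T = T
G12 = G6 AND G7 = T AND T = T
G13 = in1 NOR G12 = T NOR T = F
G15 = G13 NOR G12 = F NOR T = F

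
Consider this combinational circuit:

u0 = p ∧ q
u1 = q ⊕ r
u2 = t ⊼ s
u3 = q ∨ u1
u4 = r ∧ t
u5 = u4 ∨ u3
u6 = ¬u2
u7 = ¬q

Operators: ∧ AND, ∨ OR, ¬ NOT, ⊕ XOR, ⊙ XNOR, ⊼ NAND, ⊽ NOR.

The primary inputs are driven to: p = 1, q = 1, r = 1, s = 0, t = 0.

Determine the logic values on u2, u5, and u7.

u1 = q XOR r = 1 XOR 1 = 0
u2 = t NAND s = 0 NAND 0 = 1
u3 = q OR u1 = 1 OR 0 = 1
u4 = r AND t = 1 AND 0 = 0
u5 = u4 OR u3 = 0 OR 1 = 1
u7 = NOT q = NOT 1 = 0

u2 = 1; u5 = 1; u7 = 0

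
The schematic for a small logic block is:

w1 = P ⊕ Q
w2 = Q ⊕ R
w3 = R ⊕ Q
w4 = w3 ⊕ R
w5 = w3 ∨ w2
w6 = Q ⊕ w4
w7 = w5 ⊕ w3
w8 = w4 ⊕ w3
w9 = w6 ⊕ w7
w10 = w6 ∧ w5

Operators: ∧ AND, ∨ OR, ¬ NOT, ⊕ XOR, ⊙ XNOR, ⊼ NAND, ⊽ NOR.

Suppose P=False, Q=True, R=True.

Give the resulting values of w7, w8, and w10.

w2 = Q XOR R = True XOR True = False
w3 = R XOR Q = True XOR True = False
w4 = w3 XOR R = False XOR True = True
w5 = w3 OR w2 = False OR False = False
w6 = Q XOR w4 = True XOR True = False
w7 = w5 XOR w3 = False XOR False = False
w8 = w4 XOR w3 = True XOR False = True
w10 = w6 AND w5 = False AND False = False

w7 = False  w8 = True  w10 = False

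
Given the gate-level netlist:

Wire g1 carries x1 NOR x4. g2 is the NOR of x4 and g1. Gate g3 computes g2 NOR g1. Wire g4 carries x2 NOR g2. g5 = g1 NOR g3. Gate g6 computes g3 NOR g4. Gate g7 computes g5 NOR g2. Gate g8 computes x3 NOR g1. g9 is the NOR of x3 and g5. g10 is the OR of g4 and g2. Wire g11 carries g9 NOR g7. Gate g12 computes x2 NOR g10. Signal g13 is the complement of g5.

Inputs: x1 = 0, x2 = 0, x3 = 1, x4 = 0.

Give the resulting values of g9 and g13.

g9 = 0, g13 = 1

g1 = x1 NOR x4 = 0 NOR 0 = 1
g2 = x4 NOR g1 = 0 NOR 1 = 0
g3 = g2 NOR g1 = 0 NOR 1 = 0
g5 = g1 NOR g3 = 1 NOR 0 = 0
g9 = x3 NOR g5 = 1 NOR 0 = 0
g13 = NOT g5 = NOT 0 = 1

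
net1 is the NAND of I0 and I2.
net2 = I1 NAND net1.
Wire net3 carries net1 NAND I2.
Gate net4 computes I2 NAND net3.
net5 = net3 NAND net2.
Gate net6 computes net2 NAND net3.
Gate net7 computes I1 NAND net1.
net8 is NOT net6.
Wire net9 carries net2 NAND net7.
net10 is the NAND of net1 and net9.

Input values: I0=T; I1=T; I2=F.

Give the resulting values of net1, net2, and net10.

net1 = I0 NAND I2 = T NAND F = T
net2 = I1 NAND net1 = T NAND T = F
net7 = I1 NAND net1 = T NAND T = F
net9 = net2 NAND net7 = F NAND F = T
net10 = net1 NAND net9 = T NAND T = F

net1 = T, net2 = F, net10 = F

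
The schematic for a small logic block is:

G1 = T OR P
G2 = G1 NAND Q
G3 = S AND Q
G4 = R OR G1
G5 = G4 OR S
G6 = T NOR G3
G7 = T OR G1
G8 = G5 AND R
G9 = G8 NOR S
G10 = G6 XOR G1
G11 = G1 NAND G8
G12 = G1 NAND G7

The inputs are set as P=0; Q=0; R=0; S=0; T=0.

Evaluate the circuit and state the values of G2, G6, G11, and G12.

G1 = T OR P = 0 OR 0 = 0
G2 = G1 NAND Q = 0 NAND 0 = 1
G3 = S AND Q = 0 AND 0 = 0
G4 = R OR G1 = 0 OR 0 = 0
G5 = G4 OR S = 0 OR 0 = 0
G6 = T NOR G3 = 0 NOR 0 = 1
G7 = T OR G1 = 0 OR 0 = 0
G8 = G5 AND R = 0 AND 0 = 0
G11 = G1 NAND G8 = 0 NAND 0 = 1
G12 = G1 NAND G7 = 0 NAND 0 = 1

G2 = 1; G6 = 1; G11 = 1; G12 = 1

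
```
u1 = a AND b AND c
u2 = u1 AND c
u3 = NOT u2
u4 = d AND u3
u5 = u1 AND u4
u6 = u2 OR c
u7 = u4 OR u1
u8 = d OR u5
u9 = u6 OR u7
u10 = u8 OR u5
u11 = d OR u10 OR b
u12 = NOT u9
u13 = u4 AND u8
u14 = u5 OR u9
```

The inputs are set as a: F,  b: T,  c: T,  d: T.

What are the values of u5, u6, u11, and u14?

u5 = F; u6 = T; u11 = T; u14 = T

u1 = a AND b AND c = F AND T AND T = F
u2 = u1 AND c = F AND T = F
u3 = NOT u2 = NOT F = T
u4 = d AND u3 = T AND T = T
u5 = u1 AND u4 = F AND T = F
u6 = u2 OR c = F OR T = T
u7 = u4 OR u1 = T OR F = T
u8 = d OR u5 = T OR F = T
u9 = u6 OR u7 = T OR T = T
u10 = u8 OR u5 = T OR F = T
u11 = d OR u10 OR b = T OR T OR T = T
u14 = u5 OR u9 = F OR T = T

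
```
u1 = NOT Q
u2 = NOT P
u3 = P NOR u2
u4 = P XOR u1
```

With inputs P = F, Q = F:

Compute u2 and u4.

u2 = T, u4 = T

u1 = NOT Q = NOT F = T
u2 = NOT P = NOT F = T
u4 = P XOR u1 = F XOR T = T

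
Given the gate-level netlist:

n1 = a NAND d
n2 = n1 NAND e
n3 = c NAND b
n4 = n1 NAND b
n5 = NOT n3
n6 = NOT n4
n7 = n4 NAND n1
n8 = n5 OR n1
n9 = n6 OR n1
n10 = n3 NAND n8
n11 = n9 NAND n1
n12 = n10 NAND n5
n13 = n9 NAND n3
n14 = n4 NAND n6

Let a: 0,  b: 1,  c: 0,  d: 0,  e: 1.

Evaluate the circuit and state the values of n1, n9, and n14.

n1 = a NAND d = 0 NAND 0 = 1
n4 = n1 NAND b = 1 NAND 1 = 0
n6 = NOT n4 = NOT 0 = 1
n9 = n6 OR n1 = 1 OR 1 = 1
n14 = n4 NAND n6 = 0 NAND 1 = 1

n1 = 1, n9 = 1, n14 = 1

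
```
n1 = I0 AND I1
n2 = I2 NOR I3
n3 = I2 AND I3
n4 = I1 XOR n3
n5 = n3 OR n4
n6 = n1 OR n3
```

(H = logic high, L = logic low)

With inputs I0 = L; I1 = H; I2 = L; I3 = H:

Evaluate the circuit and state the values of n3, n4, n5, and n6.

n3 = L, n4 = H, n5 = H, n6 = L

n1 = I0 AND I1 = L AND H = L
n3 = I2 AND I3 = L AND H = L
n4 = I1 XOR n3 = H XOR L = H
n5 = n3 OR n4 = L OR H = H
n6 = n1 OR n3 = L OR L = L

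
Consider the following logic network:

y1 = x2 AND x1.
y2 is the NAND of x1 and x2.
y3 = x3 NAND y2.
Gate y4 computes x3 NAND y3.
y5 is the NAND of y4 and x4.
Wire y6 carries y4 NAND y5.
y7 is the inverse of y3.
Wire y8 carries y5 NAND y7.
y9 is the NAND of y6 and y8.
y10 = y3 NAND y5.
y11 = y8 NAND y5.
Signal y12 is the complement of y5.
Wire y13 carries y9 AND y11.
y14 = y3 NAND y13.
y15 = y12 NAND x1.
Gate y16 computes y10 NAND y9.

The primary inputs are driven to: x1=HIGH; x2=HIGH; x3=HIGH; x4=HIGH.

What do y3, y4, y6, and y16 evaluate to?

y3 = HIGH, y4 = LOW, y6 = HIGH, y16 = HIGH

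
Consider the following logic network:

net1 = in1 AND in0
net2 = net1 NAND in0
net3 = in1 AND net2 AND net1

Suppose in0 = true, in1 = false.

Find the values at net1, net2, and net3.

net1 = false  net2 = true  net3 = false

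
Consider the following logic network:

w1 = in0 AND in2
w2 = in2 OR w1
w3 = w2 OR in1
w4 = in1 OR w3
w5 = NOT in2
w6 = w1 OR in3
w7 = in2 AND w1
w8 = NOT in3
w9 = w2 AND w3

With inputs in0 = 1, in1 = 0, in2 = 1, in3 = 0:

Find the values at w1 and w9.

w1 = 1, w9 = 1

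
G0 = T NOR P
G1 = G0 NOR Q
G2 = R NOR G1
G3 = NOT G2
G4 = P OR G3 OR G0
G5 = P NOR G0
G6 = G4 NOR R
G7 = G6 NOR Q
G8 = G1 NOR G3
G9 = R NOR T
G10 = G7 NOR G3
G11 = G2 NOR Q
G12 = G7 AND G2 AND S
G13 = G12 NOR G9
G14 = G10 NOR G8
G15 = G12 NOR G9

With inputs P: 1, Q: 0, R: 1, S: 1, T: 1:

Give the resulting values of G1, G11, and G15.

G1 = 1; G11 = 1; G15 = 1

G0 = T NOR P = 1 NOR 1 = 0
G1 = G0 NOR Q = 0 NOR 0 = 1
G2 = R NOR G1 = 1 NOR 1 = 0
G3 = NOT G2 = NOT 0 = 1
G4 = P OR G3 OR G0 = 1 OR 1 OR 0 = 1
G6 = G4 NOR R = 1 NOR 1 = 0
G7 = G6 NOR Q = 0 NOR 0 = 1
G9 = R NOR T = 1 NOR 1 = 0
G11 = G2 NOR Q = 0 NOR 0 = 1
G12 = G7 AND G2 AND S = 1 AND 0 AND 1 = 0
G15 = G12 NOR G9 = 0 NOR 0 = 1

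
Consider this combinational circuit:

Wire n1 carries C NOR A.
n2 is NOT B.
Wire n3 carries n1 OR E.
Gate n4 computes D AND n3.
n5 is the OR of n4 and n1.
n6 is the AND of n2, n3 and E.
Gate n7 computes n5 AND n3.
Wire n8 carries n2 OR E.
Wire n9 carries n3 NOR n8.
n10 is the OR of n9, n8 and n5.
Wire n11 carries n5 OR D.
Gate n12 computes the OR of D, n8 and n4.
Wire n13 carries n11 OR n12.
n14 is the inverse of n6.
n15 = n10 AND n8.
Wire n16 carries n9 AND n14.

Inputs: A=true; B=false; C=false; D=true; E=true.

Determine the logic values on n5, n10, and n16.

n5 = true  n10 = true  n16 = false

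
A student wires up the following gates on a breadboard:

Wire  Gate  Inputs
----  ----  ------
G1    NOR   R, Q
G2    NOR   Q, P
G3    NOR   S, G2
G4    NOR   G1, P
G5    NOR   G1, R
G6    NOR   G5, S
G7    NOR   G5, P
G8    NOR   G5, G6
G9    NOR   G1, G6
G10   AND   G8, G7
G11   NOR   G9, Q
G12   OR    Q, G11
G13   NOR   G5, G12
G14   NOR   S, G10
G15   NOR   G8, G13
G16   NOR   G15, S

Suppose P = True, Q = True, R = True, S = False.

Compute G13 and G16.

G1 = R NOR Q = True NOR True = False
G5 = G1 NOR R = False NOR True = False
G6 = G5 NOR S = False NOR False = True
G8 = G5 NOR G6 = False NOR True = False
G9 = G1 NOR G6 = False NOR True = False
G11 = G9 NOR Q = False NOR True = False
G12 = Q OR G11 = True OR False = True
G13 = G5 NOR G12 = False NOR True = False
G15 = G8 NOR G13 = False NOR False = True
G16 = G15 NOR S = True NOR False = False

G13 = False, G16 = False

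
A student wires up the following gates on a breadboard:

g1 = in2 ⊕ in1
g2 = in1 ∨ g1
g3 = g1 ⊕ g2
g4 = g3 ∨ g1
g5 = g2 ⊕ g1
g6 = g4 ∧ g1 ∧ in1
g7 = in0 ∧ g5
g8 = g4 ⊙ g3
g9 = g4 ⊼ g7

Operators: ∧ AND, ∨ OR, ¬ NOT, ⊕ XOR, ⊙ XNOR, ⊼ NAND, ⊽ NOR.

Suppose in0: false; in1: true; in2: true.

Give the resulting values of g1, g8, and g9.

g1 = false  g8 = true  g9 = true

g1 = in2 XOR in1 = true XOR true = false
g2 = in1 OR g1 = true OR false = true
g3 = g1 XOR g2 = false XOR true = true
g4 = g3 OR g1 = true OR false = true
g5 = g2 XOR g1 = true XOR false = true
g7 = in0 AND g5 = false AND true = false
g8 = g4 XNOR g3 = true XNOR true = true
g9 = g4 NAND g7 = true NAND false = true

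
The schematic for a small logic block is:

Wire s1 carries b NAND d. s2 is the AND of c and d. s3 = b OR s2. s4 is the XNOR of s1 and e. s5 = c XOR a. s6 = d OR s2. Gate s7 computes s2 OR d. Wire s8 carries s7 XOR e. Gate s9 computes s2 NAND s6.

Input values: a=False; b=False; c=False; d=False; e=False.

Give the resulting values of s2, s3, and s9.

s2 = c AND d = False AND False = False
s3 = b OR s2 = False OR False = False
s6 = d OR s2 = False OR False = False
s9 = s2 NAND s6 = False NAND False = True

s2 = False, s3 = False, s9 = True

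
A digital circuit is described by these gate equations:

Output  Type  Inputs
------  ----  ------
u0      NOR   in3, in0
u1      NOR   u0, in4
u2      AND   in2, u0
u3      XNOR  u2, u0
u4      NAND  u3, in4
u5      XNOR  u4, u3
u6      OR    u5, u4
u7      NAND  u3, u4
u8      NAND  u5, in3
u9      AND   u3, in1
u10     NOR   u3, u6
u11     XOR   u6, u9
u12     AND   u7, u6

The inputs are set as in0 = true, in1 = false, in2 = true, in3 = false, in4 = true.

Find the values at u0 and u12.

u0 = false; u12 = false

u0 = in3 NOR in0 = false NOR true = false
u2 = in2 AND u0 = true AND false = false
u3 = u2 XNOR u0 = false XNOR false = true
u4 = u3 NAND in4 = true NAND true = false
u5 = u4 XNOR u3 = false XNOR true = false
u6 = u5 OR u4 = false OR false = false
u7 = u3 NAND u4 = true NAND false = true
u12 = u7 AND u6 = true AND false = false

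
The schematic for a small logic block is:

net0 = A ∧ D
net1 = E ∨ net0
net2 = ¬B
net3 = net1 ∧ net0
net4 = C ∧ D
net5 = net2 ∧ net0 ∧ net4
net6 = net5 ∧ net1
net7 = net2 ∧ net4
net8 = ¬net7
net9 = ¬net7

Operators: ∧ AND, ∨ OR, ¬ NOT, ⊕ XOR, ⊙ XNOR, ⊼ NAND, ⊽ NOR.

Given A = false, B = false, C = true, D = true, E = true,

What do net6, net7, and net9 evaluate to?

net6 = false; net7 = true; net9 = false

net0 = A AND D = false AND true = false
net1 = E OR net0 = true OR false = true
net2 = NOT B = NOT false = true
net4 = C AND D = true AND true = true
net5 = net2 AND net0 AND net4 = true AND false AND true = false
net6 = net5 AND net1 = false AND true = false
net7 = net2 AND net4 = true AND true = true
net9 = NOT net7 = NOT true = false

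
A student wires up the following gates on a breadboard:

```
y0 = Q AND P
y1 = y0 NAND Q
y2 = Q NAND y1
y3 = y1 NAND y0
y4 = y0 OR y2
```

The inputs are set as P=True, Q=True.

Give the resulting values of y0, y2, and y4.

y0 = Q AND P = True AND True = True
y1 = y0 NAND Q = True NAND True = False
y2 = Q NAND y1 = True NAND False = True
y4 = y0 OR y2 = True OR True = True

y0 = True; y2 = True; y4 = True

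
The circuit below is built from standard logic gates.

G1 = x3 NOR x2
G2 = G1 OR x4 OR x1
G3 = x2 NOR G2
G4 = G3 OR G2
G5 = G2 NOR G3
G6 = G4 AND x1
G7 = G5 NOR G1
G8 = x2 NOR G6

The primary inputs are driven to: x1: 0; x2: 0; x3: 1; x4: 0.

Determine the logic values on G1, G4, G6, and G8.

G1 = x3 NOR x2 = 1 NOR 0 = 0
G2 = G1 OR x4 OR x1 = 0 OR 0 OR 0 = 0
G3 = x2 NOR G2 = 0 NOR 0 = 1
G4 = G3 OR G2 = 1 OR 0 = 1
G6 = G4 AND x1 = 1 AND 0 = 0
G8 = x2 NOR G6 = 0 NOR 0 = 1

G1 = 0; G4 = 1; G6 = 0; G8 = 1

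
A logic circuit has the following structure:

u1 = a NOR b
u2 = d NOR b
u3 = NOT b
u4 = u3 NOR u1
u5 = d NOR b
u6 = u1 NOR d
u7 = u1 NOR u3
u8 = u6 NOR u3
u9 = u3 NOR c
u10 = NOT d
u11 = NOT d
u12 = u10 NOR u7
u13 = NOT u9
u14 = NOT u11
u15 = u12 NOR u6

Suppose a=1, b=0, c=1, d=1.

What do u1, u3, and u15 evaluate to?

u1 = a NOR b = 1 NOR 0 = 0
u3 = NOT b = NOT 0 = 1
u6 = u1 NOR d = 0 NOR 1 = 0
u7 = u1 NOR u3 = 0 NOR 1 = 0
u10 = NOT d = NOT 1 = 0
u12 = u10 NOR u7 = 0 NOR 0 = 1
u15 = u12 NOR u6 = 1 NOR 0 = 0

u1 = 0, u3 = 1, u15 = 0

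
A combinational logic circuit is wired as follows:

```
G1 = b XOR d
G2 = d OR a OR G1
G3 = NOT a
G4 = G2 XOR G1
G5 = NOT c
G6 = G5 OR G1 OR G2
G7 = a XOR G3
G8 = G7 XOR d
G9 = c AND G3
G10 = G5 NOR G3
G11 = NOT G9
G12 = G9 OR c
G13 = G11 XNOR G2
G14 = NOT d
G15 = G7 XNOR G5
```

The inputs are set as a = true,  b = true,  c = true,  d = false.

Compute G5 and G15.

G5 = false  G15 = false

G3 = NOT a = NOT true = false
G5 = NOT c = NOT true = false
G7 = a XOR G3 = true XOR false = true
G15 = G7 XNOR G5 = true XNOR false = false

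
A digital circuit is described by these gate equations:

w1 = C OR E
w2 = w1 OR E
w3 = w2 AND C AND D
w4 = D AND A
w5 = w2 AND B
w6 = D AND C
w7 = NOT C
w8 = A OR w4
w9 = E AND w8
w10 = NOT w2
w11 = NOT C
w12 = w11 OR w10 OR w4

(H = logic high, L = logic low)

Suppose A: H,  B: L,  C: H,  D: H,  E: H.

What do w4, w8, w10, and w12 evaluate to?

w4 = H; w8 = H; w10 = L; w12 = H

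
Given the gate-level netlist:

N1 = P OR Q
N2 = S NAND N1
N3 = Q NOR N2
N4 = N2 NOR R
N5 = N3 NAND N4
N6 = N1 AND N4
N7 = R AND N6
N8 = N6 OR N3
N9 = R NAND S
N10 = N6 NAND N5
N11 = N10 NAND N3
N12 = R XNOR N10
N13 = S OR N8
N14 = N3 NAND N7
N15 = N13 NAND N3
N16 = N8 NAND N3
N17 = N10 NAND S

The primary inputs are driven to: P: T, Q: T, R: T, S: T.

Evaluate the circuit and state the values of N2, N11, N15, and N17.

N2 = F, N11 = T, N15 = T, N17 = F

N1 = P OR Q = T OR T = T
N2 = S NAND N1 = T NAND T = F
N3 = Q NOR N2 = T NOR F = F
N4 = N2 NOR R = F NOR T = F
N5 = N3 NAND N4 = F NAND F = T
N6 = N1 AND N4 = T AND F = F
N8 = N6 OR N3 = F OR F = F
N10 = N6 NAND N5 = F NAND T = T
N11 = N10 NAND N3 = T NAND F = T
N13 = S OR N8 = T OR F = T
N15 = N13 NAND N3 = T NAND F = T
N17 = N10 NAND S = T NAND T = F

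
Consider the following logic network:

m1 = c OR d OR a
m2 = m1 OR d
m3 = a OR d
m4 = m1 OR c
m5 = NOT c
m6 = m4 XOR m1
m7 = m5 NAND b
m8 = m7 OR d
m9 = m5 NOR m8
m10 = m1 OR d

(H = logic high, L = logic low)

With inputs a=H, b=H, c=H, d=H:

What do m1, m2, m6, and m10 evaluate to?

m1 = H, m2 = H, m6 = L, m10 = H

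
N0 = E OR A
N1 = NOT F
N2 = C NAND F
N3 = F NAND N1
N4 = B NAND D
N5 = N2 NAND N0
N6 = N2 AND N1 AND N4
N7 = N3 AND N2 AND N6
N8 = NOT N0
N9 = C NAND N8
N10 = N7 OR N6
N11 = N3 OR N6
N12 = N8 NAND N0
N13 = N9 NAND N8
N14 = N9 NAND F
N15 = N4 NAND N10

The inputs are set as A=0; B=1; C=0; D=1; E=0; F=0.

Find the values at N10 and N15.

N1 = NOT F = NOT 0 = 1
N2 = C NAND F = 0 NAND 0 = 1
N3 = F NAND N1 = 0 NAND 1 = 1
N4 = B NAND D = 1 NAND 1 = 0
N6 = N2 AND N1 AND N4 = 1 AND 1 AND 0 = 0
N7 = N3 AND N2 AND N6 = 1 AND 1 AND 0 = 0
N10 = N7 OR N6 = 0 OR 0 = 0
N15 = N4 NAND N10 = 0 NAND 0 = 1

N10 = 0  N15 = 1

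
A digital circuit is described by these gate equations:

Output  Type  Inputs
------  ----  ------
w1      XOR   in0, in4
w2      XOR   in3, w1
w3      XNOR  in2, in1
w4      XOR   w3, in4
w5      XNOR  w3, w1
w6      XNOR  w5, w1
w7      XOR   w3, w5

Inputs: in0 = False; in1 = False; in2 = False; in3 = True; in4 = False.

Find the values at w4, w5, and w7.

w1 = in0 XOR in4 = False XOR False = False
w3 = in2 XNOR in1 = False XNOR False = True
w4 = w3 XOR in4 = True XOR False = True
w5 = w3 XNOR w1 = True XNOR False = False
w7 = w3 XOR w5 = True XOR False = True

w4 = True; w5 = False; w7 = True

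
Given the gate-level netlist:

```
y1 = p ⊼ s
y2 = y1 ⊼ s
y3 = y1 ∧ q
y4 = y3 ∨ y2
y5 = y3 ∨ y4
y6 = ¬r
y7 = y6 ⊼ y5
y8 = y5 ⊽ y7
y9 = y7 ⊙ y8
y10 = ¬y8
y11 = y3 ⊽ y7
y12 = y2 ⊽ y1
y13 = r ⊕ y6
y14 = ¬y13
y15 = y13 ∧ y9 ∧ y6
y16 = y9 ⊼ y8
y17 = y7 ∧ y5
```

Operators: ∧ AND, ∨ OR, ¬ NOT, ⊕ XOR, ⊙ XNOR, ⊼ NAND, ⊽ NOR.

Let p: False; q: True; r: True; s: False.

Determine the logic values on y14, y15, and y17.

y1 = p NAND s = False NAND False = True
y2 = y1 NAND s = True NAND False = True
y3 = y1 AND q = True AND True = True
y4 = y3 OR y2 = True OR True = True
y5 = y3 OR y4 = True OR True = True
y6 = NOT r = NOT True = False
y7 = y6 NAND y5 = False NAND True = True
y8 = y5 NOR y7 = True NOR True = False
y9 = y7 XNOR y8 = True XNOR False = False
y13 = r XOR y6 = True XOR False = True
y14 = NOT y13 = NOT True = False
y15 = y13 AND y9 AND y6 = True AND False AND False = False
y17 = y7 AND y5 = True AND True = True

y14 = False; y15 = False; y17 = True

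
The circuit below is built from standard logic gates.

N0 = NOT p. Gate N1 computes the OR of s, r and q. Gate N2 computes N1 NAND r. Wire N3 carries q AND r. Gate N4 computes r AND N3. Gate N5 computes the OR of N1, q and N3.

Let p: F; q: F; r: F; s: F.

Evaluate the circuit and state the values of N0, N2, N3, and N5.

N0 = T; N2 = T; N3 = F; N5 = F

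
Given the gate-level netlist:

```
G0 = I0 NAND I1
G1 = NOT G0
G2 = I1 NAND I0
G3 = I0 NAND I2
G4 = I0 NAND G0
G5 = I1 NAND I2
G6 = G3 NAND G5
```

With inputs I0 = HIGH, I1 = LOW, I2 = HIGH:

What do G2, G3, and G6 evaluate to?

G2 = I1 NAND I0 = LOW NAND HIGH = HIGH
G3 = I0 NAND I2 = HIGH NAND HIGH = LOW
G5 = I1 NAND I2 = LOW NAND HIGH = HIGH
G6 = G3 NAND G5 = LOW NAND HIGH = HIGH

G2 = HIGH, G3 = LOW, G6 = HIGH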